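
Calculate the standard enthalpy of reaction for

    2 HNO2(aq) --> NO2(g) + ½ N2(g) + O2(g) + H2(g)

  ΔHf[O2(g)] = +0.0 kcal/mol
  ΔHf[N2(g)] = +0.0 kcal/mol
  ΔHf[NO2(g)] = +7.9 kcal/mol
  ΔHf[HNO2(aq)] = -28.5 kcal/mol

ΔH°rxn = 64.9 kcal/mol

ΔH°rxn = Σ nΔHf°(products) − Σ nΔHf°(reactants).
Products: 1·(+7.9) + 1/2·(+0.0) + 1·(+0.0) + 1·(+0.0) = +7.9
Reactants: 2·(-28.5) = -57.0
ΔH°rxn = (+7.9) − (-57.0) = 64.9 kcal/mol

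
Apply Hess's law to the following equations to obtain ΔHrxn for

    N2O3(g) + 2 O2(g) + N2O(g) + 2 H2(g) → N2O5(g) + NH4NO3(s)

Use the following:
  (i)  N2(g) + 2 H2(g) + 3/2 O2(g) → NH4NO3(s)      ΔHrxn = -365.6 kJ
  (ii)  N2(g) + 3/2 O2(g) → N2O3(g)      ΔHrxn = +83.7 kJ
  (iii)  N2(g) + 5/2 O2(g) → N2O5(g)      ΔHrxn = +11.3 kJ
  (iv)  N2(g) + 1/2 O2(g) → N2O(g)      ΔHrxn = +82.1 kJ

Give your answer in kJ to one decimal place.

ΔHrxn = -520.1 kJ

(i) as written (NH4NO3(s) already on the product side): -365.6 kJ
(ii) reversed (N2O3(g) must end up as a reactant): -83.7 kJ
(iii) as written (N2O5(g) already on the product side): +11.3 kJ
(iv) reversed (N2O(g) must end up as a reactant): -82.1 kJ
ΔHrxn = (-365.6) + (-83.7) + (+11.3) + (-82.1) = -520.1 kJ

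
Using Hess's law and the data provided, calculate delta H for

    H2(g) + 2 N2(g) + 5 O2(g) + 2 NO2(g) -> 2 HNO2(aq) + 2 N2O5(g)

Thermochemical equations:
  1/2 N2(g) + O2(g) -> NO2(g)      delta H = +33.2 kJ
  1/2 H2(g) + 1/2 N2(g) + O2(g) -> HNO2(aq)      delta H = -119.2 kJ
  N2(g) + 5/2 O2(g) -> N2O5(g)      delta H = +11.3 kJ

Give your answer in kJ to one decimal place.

equation 1 reversed and × 2 (reverse to put NO2(g) on the reactant side; ×2 to match 2 NO2(g) in the target): (-2)·(+33.2) = -66.4 kJ
equation 2 × 2 (scale by 2 for the 2 HNO2(aq)): (2)·(-119.2) = -238.4 kJ
equation 3 × 2 (scale by 2 for the 2 N2O5(g)): (2)·(+11.3) = +22.6 kJ
delta H = (-2)·(+33.2) + (2)·(-119.2) + (2)·(+11.3) = -282.2 kJ

delta H = -282.2 kJ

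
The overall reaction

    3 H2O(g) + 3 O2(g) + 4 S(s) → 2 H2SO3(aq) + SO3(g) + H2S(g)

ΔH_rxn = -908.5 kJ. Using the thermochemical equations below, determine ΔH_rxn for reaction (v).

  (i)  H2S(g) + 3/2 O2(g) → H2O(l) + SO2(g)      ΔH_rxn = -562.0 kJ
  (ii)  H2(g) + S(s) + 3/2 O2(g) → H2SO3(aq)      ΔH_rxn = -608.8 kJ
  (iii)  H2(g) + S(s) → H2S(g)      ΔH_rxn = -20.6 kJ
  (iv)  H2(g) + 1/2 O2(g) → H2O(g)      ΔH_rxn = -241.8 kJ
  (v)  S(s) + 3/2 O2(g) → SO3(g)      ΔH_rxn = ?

(i): not needed.
(ii) × 2: (2)·(-608.8) = -1217.6 kJ
(iii) as written: -20.6 kJ
(iv) reversed and × 3: (-3)·(-241.8) = +725.4 kJ
(v) as written: contributes x
-908.5 = (-1217.6) + (-20.6) + (+725.4) + x
x = (-908.5 − (-512.8)) / (1) = -395.7 kJ

ΔH_rxn = -395.7 kJ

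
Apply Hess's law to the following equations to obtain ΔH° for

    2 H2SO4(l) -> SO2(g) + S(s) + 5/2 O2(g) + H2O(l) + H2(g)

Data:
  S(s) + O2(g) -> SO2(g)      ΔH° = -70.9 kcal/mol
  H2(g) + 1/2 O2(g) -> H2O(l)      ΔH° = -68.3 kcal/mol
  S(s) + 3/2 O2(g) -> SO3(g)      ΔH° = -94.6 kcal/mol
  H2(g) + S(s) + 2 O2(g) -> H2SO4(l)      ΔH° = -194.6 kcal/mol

equation 1 as written: -70.9 kcal/mol
equation 2 as written: -68.3 kcal/mol
equation 3: not needed.
equation 4 reversed and × 2: (-2)·(-194.6) = +389.2 kcal/mol
Since enthalpy is a state function, ΔH° = (-70.9) + (-68.3) + (+389.2) = 250.0 kcal/mol

ΔH° = 250.0 kcal/mol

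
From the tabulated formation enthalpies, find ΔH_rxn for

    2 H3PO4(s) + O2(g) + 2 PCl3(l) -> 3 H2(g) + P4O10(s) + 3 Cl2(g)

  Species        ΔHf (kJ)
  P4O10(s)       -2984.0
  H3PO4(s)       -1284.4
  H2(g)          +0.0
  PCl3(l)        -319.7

ΔH_rxn = 224.2 kJ

Products: 3·(+0.0) + 1·(-2984.0) + 3·(+0.0) = -2984.0
Reactants: 2·(-1284.4) + 1·(+0.0) + 2·(-319.7) = -3208.2
ΔH_rxn = (-2984.0) − (-3208.2) = 224.2 kJ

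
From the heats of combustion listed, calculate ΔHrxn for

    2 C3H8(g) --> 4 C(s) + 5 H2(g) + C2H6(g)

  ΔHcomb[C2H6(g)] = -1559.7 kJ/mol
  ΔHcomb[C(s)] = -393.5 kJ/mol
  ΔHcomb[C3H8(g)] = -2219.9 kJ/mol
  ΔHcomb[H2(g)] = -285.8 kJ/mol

ΔHrxn = 122.9 kJ/mol

Using ΔH = Σ nΔHc°(reactants) − Σ nΔHc°(products):
= [2·(-2219.9)] − [4·(-393.5) + 5·(-285.8) + 1·(-1559.7)]
= 122.9 kJ/mol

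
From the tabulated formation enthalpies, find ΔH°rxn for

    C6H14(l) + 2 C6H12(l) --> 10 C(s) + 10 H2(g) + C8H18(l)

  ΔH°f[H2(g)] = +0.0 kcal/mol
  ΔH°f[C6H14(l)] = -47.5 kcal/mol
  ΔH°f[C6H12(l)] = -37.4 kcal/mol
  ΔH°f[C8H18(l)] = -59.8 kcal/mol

ΔH°rxn = 62.5 kcal/mol

Products: 10·(+0.0) + 10·(+0.0) + 1·(-59.8) = -59.8
Reactants: 1·(-47.5) + 2·(-37.4) = -122.3
ΔH°rxn = (-59.8) − (-122.3) = 62.5 kcal/mol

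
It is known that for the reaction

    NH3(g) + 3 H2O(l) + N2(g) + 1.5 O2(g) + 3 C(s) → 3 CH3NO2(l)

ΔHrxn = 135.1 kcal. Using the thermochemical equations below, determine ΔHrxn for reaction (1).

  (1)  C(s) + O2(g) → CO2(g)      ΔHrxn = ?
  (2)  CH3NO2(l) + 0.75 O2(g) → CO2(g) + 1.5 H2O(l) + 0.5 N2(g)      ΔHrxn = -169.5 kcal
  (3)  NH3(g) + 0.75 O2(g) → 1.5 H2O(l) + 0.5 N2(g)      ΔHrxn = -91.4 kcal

(1) × 3 (scale by 3 for the 3 C(s)): contributes 3·x
(2) reversed and × 3 (reverse to put CH3NO2(l) on the product side; scale by 3 for the 3 CH3NO2(l)): (-3)·(-169.5) = +508.5 kcal
(3) as written (NH3(g) already on the reactant side): -91.4 kcal
+135.1 = (+508.5) + (-91.4) + 3·x
x = (+135.1 − (+417.1)) / (3) = -94.0 kcal

ΔHrxn = -94.0 kcal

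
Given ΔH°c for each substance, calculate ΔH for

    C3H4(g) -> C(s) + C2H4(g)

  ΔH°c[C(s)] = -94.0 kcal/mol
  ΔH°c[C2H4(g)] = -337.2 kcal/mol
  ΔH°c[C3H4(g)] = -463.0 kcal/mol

ΔH = -31.8 kcal/mol

With combustion enthalpies, reactants minus products:
= [1·(-463.0)] − [1·(-94.0) + 1·(-337.2)]
= -31.8 kcal/mol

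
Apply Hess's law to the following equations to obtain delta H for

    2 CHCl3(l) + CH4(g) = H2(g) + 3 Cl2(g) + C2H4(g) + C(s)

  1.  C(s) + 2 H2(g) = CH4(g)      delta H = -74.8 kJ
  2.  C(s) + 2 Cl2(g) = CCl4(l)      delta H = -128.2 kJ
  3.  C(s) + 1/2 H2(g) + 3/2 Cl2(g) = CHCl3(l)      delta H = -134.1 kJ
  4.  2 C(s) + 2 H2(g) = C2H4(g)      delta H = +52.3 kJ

eq. 1 reversed (reverse to put CH4(g) on the reactant side): +74.8 kJ
eq. 2: not needed (CCl4(l) appears nowhere else).
eq. 3 reversed and × 2 (reverse to put CHCl3(l) on the reactant side; ×2 to match 2 CHCl3(l) in the target): (-2)·(-134.1) = +268.2 kJ
eq. 4 as written (C2H4(g) already on the product side): +52.3 kJ
Combining the equations, delta H = (-1)·(-74.8) + (-2)·(-134.1) + (1)·(+52.3) = 395.3 kJ

delta H = 395.3 kJ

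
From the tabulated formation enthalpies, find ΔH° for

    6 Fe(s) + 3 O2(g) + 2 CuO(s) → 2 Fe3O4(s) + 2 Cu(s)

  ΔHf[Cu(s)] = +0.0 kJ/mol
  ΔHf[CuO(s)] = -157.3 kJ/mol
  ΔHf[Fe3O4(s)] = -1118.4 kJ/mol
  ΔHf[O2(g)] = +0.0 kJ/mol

ΔH° = -1922.2 kJ/mol

Products: 2·(-1118.4) + 2·(+0.0) = -2236.8
Reactants: 6·(+0.0) + 3·(+0.0) + 2·(-157.3) = -314.6
ΔH° = (-2236.8) − (-314.6) = -1922.2 kJ/mol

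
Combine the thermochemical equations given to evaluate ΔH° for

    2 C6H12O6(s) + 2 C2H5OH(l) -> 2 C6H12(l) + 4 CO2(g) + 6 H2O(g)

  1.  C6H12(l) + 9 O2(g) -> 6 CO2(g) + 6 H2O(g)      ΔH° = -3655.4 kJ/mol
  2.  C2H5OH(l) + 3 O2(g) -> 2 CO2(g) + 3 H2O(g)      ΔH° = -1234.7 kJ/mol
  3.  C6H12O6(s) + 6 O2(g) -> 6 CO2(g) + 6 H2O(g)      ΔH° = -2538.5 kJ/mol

eq. 1 reversed and × 2: (-2)·(-3655.4) = +7310.8 kJ/mol
eq. 2 × 2: (2)·(-1234.7) = -2469.4 kJ/mol
eq. 3 × 2: (2)·(-2538.5) = -5077.0 kJ/mol
Since enthalpy is a state function, ΔH° = (+7310.8) + (-2469.4) + (-5077.0) = -235.6 kJ/mol

ΔH° = -235.6 kJ/mol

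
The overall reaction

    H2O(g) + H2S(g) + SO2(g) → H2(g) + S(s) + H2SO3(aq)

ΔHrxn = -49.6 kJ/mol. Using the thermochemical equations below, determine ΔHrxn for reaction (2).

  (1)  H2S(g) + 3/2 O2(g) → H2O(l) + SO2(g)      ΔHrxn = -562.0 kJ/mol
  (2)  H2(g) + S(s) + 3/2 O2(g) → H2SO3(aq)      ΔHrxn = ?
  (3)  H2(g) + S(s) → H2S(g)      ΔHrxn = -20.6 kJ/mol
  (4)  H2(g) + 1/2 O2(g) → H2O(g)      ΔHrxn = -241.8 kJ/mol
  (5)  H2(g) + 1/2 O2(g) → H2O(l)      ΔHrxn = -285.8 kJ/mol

ΔHrxn = -608.8 kJ/mol

(1) reversed: +562.0 kJ/mol
(2) as written: contributes x
(3) reversed and × 2: (-2)·(-20.6) = +41.2 kJ/mol
(4) reversed: +241.8 kJ/mol
(5) as written: -285.8 kJ/mol
-49.6 = (+562.0) + (+41.2) + (+241.8) + (-285.8) + x
x = (-49.6 − (+559.2)) / (1) = -608.8 kJ/mol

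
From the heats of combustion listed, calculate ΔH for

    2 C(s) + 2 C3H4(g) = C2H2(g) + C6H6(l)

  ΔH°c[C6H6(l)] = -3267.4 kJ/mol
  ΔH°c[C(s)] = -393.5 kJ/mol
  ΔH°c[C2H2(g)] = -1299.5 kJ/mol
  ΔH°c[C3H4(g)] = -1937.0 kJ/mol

Using ΔH = Σ nΔHc°(reactants) − Σ nΔHc°(products):
= [2·(-393.5) + 2·(-1937.0)] − [1·(-1299.5) + 1·(-3267.4)]
= -94.1 kJ/mol

ΔH = -94.1 kJ/mol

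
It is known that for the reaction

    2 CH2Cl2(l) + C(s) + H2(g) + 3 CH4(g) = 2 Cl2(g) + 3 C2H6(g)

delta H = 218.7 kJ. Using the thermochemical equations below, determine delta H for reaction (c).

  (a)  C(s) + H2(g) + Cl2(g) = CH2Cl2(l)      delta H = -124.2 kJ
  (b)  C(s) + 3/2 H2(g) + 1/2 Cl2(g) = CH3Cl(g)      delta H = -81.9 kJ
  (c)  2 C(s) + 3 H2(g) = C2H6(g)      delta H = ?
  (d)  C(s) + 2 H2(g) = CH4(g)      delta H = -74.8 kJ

delta H = -84.7 kJ

(a) reversed and × 2: (-2)·(-124.2) = +248.4 kJ
(b): not needed.
(c) × 3: contributes 3·x
(d) reversed and × 3: (-3)·(-74.8) = +224.4 kJ
+218.7 = (+248.4) + (+224.4) + 3·x
x = (+218.7 − (+472.8)) / (3) = -84.7 kJ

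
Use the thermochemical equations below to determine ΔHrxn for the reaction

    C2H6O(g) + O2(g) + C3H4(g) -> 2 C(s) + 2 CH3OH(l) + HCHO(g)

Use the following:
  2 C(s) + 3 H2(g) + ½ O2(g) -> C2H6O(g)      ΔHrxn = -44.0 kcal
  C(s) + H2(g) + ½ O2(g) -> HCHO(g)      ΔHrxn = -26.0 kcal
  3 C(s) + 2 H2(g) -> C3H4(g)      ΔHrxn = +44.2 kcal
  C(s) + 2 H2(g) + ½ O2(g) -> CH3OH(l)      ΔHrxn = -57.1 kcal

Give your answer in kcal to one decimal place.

equation 1 reversed: +44.0 kcal
equation 2 as written: -26.0 kcal
equation 3 reversed: -44.2 kcal
equation 4 × 2: (2)·(-57.1) = -114.2 kcal
ΔHrxn = (+44.0) + (-26.0) + (-44.2) + (-114.2) = -140.4 kcal

ΔHrxn = -140.4 kcal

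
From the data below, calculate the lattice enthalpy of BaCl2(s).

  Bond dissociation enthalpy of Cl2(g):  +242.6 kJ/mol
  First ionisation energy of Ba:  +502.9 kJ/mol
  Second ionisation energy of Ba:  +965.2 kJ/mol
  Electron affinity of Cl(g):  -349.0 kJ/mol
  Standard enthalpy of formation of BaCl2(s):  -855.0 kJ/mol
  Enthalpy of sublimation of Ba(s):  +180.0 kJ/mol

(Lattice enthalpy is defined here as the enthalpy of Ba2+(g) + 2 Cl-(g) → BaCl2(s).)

ΔHf° = 1·ΔHsub + 1·(ΣIE) + 1·D(Cl2) + 2·EA + U
-855.0 = 1·(+180.0) + 1·(+1468.1) + 1·(+242.6) + 2·(-349.0) + U
U = -855.0 − (+1192.7) = -2047.7 kJ/mol

U = -2047.7 kJ/mol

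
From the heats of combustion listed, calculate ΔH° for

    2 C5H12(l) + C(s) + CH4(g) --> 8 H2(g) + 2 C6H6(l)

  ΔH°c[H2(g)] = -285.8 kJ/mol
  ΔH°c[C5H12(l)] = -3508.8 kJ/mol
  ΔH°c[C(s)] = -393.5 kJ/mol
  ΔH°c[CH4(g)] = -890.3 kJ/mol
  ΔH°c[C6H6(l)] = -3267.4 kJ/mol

With combustion enthalpies, reactants minus products:
= [2·(-3508.8) + 1·(-393.5) + 1·(-890.3)] − [8·(-285.8) + 2·(-3267.4)]
= 519.8 kJ/mol

ΔH° = 519.8 kJ/mol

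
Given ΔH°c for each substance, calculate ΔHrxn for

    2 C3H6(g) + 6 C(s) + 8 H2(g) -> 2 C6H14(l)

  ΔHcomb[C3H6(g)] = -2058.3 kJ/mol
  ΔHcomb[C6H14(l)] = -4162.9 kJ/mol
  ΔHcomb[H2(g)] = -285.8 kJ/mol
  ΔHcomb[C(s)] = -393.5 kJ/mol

ΔHrxn = -438.2 kJ/mol

Using ΔH = Σ nΔHc°(reactants) − Σ nΔHc°(products):
= [2·(-2058.3) + 6·(-393.5) + 8·(-285.8)] − [2·(-4162.9)]
= -438.2 kJ/mol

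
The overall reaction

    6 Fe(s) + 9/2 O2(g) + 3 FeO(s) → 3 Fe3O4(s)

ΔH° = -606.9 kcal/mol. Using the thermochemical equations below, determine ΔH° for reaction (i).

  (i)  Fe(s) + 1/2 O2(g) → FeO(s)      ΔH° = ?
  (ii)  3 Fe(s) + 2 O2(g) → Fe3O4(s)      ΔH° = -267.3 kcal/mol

ΔH° = -65.0 kcal/mol

(i) reversed and × 3 (reverse to put FeO(s) on the reactant side; ×3 to match 3 FeO(s) in the target): contributes −3·x
(ii) × 3 (×3 to match 3 Fe3O4(s) in the target): (3)·(-267.3) = -801.9 kcal/mol
-606.9 = (-801.9) − 3·x
x = (-606.9 − (-801.9)) / (-3) = -65.0 kcal/mol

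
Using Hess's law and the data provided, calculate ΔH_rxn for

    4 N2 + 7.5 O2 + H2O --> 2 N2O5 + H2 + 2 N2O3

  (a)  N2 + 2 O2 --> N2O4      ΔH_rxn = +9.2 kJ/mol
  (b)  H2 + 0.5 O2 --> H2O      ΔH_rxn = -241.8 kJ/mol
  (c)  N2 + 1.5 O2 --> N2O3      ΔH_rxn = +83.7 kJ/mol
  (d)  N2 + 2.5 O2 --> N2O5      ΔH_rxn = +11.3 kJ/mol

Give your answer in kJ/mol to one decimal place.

(a): not needed.
(b) reversed: +241.8 kJ/mol
(c) × 2: (2)·(+83.7) = +167.4 kJ/mol
(d) × 2: (2)·(+11.3) = +22.6 kJ/mol
ΔH_rxn = (-1)·(-241.8) + (2)·(+83.7) + (2)·(+11.3) = 431.8 kJ/mol

ΔH_rxn = 431.8 kJ/mol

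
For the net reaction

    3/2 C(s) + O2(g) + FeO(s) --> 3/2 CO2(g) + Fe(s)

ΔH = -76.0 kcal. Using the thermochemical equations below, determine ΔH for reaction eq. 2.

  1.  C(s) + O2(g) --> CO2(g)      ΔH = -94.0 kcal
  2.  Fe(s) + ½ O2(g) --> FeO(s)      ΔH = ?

eq. 1 × 3/2: (3/2)·(-94.0) = -141.0 kcal
eq. 2 reversed: contributes −x
-76.0 = (-141.0) − x
x = (-76.0 − (-141.0)) / (-1) = -65.0 kcal

ΔH = -65.0 kcal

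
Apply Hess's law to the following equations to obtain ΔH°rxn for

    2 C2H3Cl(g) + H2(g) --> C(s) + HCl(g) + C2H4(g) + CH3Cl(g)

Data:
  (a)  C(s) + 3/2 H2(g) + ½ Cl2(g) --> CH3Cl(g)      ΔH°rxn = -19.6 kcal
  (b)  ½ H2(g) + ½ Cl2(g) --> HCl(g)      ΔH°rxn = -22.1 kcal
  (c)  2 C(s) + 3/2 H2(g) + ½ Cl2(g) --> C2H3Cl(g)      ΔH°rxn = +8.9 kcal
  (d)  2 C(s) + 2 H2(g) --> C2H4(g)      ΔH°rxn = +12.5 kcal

(a) as written: -19.6 kcal
(b) as written: -22.1 kcal
(c) reversed and × 2: (-2)·(+8.9) = -17.8 kcal
(d) as written: +12.5 kcal
By Hess's law, ΔH°rxn = (-19.6) + (-22.1) + (-17.8) + (+12.5) = -47.0 kcal

ΔH°rxn = -47.0 kcal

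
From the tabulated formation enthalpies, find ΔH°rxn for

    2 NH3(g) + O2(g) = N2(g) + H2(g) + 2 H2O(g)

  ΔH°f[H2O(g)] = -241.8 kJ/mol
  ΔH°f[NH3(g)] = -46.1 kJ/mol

ΔH°rxn = -391.4 kJ/mol

Products: 1·(+0.0) + 1·(+0.0) + 2·(-241.8) = -483.6
Reactants: 2·(-46.1) + 1·(+0.0) = -92.2
ΔH°rxn = (-483.6) − (-92.2) = -391.4 kJ/mol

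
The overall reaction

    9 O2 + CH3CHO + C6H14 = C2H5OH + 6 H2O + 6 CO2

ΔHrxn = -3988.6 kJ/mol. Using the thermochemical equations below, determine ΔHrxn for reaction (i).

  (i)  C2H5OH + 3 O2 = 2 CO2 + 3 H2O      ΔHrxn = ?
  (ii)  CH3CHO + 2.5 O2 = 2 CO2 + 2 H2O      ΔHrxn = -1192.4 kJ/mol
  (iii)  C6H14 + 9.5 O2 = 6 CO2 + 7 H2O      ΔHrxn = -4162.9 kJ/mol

(i) reversed (C2H5OH must end up as a product): contributes −x
(ii) as written (CH3CHO already on the reactant side): -1192.4 kJ/mol
(iii) as written (C6H14 already on the reactant side): -4162.9 kJ/mol
-3988.6 = (-1192.4) + (-4162.9) − x
x = (-3988.6 − (-5355.3)) / (-1) = -1366.7 kJ/mol

ΔHrxn = -1366.7 kJ/mol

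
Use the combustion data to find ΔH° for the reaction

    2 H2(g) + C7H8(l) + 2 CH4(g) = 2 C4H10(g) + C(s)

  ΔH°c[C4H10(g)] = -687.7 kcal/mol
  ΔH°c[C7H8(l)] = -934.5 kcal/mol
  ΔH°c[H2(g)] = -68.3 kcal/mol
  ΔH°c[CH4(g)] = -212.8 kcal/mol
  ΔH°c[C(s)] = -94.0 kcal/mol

ΔH° = -27.3 kcal/mol

Using ΔH = Σ nΔHc°(reactants) − Σ nΔHc°(products):
= [2·(-68.3) + 1·(-934.5) + 2·(-212.8)] − [2·(-687.7) + 1·(-94.0)]
= -27.3 kcal/mol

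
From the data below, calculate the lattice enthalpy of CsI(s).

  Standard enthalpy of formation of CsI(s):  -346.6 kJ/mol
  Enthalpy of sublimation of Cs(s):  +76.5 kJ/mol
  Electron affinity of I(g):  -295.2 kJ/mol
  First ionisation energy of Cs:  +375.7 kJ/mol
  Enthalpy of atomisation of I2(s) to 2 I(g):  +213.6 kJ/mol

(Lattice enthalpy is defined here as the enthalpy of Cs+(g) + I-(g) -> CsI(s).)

ΔHf° = 1·ΔHsub + 1·(ΣIE) + 1/2·D(I2) + 1·EA + U
-346.6 = 1·(+76.5) + 1·(+375.7) + 1/2·(+213.6) + 1·(-295.2) + U
U = -346.6 − (+263.8) = -610.4 kJ/mol

U = -610.4 kJ/mol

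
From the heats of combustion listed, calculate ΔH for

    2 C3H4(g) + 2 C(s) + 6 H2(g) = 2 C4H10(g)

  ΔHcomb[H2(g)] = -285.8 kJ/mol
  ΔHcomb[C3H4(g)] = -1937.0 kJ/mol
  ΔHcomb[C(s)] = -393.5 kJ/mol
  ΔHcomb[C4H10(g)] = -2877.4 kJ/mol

With combustion enthalpies, reactants minus products:
= [2·(-1937.0) + 2·(-393.5) + 6·(-285.8)] − [2·(-2877.4)]
= -621.0 kJ/mol

ΔH = -621.0 kJ/mol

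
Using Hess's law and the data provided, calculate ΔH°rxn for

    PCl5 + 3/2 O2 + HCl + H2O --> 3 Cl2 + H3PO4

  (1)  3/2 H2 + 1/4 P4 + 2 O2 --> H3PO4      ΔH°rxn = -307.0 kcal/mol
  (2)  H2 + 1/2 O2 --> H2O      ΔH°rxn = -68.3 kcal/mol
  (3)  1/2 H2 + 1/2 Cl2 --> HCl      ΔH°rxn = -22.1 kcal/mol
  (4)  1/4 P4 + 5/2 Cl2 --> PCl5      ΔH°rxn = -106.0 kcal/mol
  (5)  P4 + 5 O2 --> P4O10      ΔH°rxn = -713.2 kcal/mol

ΔH°rxn = -110.6 kcal/mol

(1) as written: -307.0 kcal/mol
(2) reversed: +68.3 kcal/mol
(3) reversed: +22.1 kcal/mol
(4) reversed: +106.0 kcal/mol
(5): not needed.
Since enthalpy is a state function, ΔH°rxn = (1)·(-307.0) + (-1)·(-68.3) + (-1)·(-22.1) + (-1)·(-106.0) = -110.6 kcal/mol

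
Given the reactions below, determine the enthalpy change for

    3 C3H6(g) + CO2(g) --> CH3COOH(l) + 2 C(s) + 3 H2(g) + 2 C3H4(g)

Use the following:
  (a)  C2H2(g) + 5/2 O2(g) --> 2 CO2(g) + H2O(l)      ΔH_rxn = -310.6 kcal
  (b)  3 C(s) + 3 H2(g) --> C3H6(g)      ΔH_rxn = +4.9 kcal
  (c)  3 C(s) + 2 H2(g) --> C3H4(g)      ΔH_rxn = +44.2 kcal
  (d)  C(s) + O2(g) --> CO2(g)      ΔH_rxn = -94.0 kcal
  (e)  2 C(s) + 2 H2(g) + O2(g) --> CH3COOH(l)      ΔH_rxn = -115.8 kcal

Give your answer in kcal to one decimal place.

(a): not needed (C2H2(g) appears nowhere else).
(b) reversed and × 3 (reverse to put C3H6(g) on the reactant side; scale by 3 for the 3 C3H6(g)): (-3)·(+4.9) = -14.7 kcal
(c) × 2 (scale by 2 for the 2 C3H4(g)): (2)·(+44.2) = +88.4 kcal
(d) reversed: +94.0 kcal
(e) as written (CH3COOH(l) already on the product side): -115.8 kcal
Summing the manipulated equations, ΔH_rxn = (-14.7) + (+88.4) + (+94.0) + (-115.8) = 51.9 kcal

ΔH_rxn = 51.9 kcal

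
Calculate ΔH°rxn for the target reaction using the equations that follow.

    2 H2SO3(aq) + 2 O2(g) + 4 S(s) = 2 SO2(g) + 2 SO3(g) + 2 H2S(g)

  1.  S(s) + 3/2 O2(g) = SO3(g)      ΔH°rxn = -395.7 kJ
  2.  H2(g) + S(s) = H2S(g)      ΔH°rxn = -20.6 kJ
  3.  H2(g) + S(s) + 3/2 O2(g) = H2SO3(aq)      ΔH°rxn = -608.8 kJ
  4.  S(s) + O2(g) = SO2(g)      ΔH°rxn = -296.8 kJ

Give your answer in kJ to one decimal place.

eq. 1 × 2 (×2 to match 2 SO3(g) in the target): (2)·(-395.7) = -791.4 kJ
eq. 2 × 2 (scale by 2 for the 2 H2S(g)): (2)·(-20.6) = -41.2 kJ
eq. 3 reversed and × 2 (reverse to put H2SO3(aq) on the reactant side; ×2 to match 2 H2SO3(aq) in the target): (-2)·(-608.8) = +1217.6 kJ
eq. 4 × 2 (×2 to match 2 SO2(g) in the target): (2)·(-296.8) = -593.6 kJ
Since enthalpy is a state function, ΔH°rxn = (2)·(-395.7) + (2)·(-20.6) + (-2)·(-608.8) + (2)·(-296.8) = -208.6 kJ

ΔH°rxn = -208.6 kJ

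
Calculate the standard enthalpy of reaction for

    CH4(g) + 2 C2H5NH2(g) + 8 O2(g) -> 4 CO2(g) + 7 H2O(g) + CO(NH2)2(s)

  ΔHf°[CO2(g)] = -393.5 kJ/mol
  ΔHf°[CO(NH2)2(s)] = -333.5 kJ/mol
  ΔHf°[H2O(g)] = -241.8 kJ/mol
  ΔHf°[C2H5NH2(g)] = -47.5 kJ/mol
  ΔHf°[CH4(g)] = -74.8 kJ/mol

ΔH_rxn = -3430.3 kJ/mol

Products: 4·(-393.5) + 7·(-241.8) + 1·(-333.5) = -3600.1
Reactants: 1·(-74.8) + 2·(-47.5) + 8·(+0.0) = -169.8
ΔH_rxn = (-3600.1) − (-169.8) = -3430.3 kJ/mol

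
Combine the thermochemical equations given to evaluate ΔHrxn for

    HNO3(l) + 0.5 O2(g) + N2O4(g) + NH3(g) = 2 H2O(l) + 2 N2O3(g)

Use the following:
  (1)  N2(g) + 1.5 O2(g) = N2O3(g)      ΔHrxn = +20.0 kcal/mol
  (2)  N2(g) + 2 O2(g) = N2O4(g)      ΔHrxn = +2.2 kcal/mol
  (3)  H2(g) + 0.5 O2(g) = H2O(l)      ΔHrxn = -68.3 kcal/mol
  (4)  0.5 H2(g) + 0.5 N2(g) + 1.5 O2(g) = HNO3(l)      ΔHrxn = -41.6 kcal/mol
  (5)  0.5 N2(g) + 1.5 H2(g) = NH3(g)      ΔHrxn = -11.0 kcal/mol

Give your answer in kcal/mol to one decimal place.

ΔHrxn = -46.2 kcal/mol

(1) × 2: (2)·(+20.0) = +40.0 kcal/mol
(2) reversed: -2.2 kcal/mol
(3) × 2: (2)·(-68.3) = -136.6 kcal/mol
(4) reversed: +41.6 kcal/mol
(5) reversed: +11.0 kcal/mol
ΔHrxn = (+40.0) + (-2.2) + (-136.6) + (+41.6) + (+11.0) = -46.2 kcal/mol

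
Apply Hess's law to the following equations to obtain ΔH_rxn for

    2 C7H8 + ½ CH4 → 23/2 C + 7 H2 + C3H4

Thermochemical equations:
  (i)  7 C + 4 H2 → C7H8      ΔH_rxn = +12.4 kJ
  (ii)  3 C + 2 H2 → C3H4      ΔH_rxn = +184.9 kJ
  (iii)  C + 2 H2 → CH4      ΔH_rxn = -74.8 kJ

ΔH_rxn = 197.5 kJ

(i) reversed and × 2: (-2)·(+12.4) = -24.8 kJ
(ii) as written: +184.9 kJ
(iii) reversed and × 1/2: (-1/2)·(-74.8) = +37.4 kJ
ΔH_rxn = (-24.8) + (+184.9) + (+37.4) = 197.5 kJ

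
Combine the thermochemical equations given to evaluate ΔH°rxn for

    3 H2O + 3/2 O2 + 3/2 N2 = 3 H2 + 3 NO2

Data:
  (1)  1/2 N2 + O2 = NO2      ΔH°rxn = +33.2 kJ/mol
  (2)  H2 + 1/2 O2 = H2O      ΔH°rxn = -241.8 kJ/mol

ΔH°rxn = 825.0 kJ/mol

(1) × 3: (3)·(+33.2) = +99.6 kJ/mol
(2) reversed and × 3: (-3)·(-241.8) = +725.4 kJ/mol
Combining the equations, ΔH°rxn = (3)·(+33.2) + (-3)·(-241.8) = 825.0 kJ/mol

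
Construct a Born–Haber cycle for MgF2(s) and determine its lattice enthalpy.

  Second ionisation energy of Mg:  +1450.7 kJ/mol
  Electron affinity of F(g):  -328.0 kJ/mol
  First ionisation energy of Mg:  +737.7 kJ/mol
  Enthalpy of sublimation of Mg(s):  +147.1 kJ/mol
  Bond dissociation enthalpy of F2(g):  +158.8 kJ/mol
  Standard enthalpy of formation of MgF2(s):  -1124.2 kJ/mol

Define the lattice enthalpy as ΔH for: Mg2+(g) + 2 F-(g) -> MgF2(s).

ΔHf° = 1·ΔHsub + 1·(ΣIE) + 1·D(F2) + 2·EA + U
-1124.2 = 1·(+147.1) + 1·(+2188.4) + 1·(+158.8) + 2·(-328.0) + U
U = -1124.2 − (+1838.3) = -2962.5 kJ/mol

U = -2962.5 kJ/mol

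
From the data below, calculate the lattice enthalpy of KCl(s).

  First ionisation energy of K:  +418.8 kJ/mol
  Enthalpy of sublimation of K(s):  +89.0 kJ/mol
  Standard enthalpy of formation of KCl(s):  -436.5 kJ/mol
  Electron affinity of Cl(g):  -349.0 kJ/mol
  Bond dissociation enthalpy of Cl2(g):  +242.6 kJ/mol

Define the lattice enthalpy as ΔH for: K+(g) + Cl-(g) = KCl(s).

ΔHf° = 1·ΔHsub + 1·(ΣIE) + 1/2·D(Cl2) + 1·EA + U
-436.5 = 1·(+89.0) + 1·(+418.8) + 1/2·(+242.6) + 1·(-349.0) + U
U = -436.5 − (+280.1) = -716.6 kJ/mol

U = -716.6 kJ/mol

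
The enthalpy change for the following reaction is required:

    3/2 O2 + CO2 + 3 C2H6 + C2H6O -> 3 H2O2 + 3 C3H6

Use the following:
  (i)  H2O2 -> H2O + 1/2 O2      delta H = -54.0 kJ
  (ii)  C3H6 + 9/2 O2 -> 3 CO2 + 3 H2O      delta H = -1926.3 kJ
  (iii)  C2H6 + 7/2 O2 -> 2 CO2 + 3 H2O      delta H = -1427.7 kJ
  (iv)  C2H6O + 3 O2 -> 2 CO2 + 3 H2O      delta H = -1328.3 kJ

delta H = 329.5 kJ

(i) reversed and × 3 (reverse to put H2O2 on the product side; scale by 3 for the 3 H2O2): (-3)·(-54.0) = +162.0 kJ
(ii) reversed and × 3 (reverse to put C3H6 on the product side; ×3 to match 3 C3H6 in the target): (-3)·(-1926.3) = +5778.9 kJ
(iii) × 3 (scale by 3 for the 3 C2H6): (3)·(-1427.7) = -4283.1 kJ
(iv) as written (C2H6O already on the reactant side): -1328.3 kJ
delta H = (-3)·(-54.0) + (-3)·(-1926.3) + (3)·(-1427.7) + (1)·(-1328.3) = 329.5 kJ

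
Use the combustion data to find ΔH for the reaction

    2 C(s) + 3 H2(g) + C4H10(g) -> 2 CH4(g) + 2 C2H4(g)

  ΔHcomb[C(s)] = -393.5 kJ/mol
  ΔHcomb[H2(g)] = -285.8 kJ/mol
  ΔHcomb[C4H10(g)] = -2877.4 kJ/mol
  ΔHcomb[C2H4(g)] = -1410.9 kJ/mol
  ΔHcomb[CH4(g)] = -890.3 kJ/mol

With combustion enthalpies, reactants minus products:
= [2·(-393.5) + 3·(-285.8) + 1·(-2877.4)] − [2·(-890.3) + 2·(-1410.9)]
= 80.6 kJ/mol

ΔH = 80.6 kJ/mol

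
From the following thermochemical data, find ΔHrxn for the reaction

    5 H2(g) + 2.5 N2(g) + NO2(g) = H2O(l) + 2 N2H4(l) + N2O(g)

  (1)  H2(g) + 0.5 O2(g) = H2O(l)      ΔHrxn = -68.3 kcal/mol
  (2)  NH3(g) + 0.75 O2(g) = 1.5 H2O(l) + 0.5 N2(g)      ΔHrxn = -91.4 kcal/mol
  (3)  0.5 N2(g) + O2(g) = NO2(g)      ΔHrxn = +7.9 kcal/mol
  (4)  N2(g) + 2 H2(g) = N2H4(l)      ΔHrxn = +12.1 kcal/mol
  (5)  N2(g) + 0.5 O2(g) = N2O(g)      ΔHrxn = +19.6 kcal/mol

ΔHrxn = -32.4 kcal/mol

(1) as written: -68.3 kcal/mol
(2): not needed (NH3(g) appears nowhere else).
(3) reversed (NO2(g) must end up as a reactant): -7.9 kcal/mol
(4) × 2 (×2 to match 2 N2H4(l) in the target): (2)·(+12.1) = +24.2 kcal/mol
(5) as written (N2O(g) already on the product side): +19.6 kcal/mol
Since enthalpy is a state function, ΔHrxn = (-68.3) + (-7.9) + (+24.2) + (+19.6) = -32.4 kcal/mol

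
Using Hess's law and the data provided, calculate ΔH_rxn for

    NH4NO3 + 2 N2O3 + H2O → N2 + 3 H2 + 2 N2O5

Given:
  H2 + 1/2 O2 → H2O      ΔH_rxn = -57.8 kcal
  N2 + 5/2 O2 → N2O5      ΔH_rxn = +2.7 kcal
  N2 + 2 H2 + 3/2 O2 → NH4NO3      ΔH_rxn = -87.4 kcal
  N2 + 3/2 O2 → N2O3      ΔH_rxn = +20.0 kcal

ΔH_rxn = 110.6 kcal

equation 1 reversed: +57.8 kcal
equation 2 × 2: (2)·(+2.7) = +5.4 kcal
equation 3 reversed: +87.4 kcal
equation 4 reversed and × 2: (-2)·(+20.0) = -40.0 kcal
ΔH_rxn = (-1)·(-57.8) + (2)·(+2.7) + (-1)·(-87.4) + (-2)·(+20.0) = 110.6 kcal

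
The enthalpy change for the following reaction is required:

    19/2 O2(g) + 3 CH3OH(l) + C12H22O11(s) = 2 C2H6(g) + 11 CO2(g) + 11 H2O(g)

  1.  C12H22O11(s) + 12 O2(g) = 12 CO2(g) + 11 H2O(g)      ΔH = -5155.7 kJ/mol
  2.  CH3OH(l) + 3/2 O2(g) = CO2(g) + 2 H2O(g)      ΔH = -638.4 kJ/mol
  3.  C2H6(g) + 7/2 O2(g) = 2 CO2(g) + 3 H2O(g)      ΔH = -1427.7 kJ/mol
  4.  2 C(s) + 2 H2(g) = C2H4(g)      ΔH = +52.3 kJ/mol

ΔH = -4215.5 kJ/mol

eq. 1 as written: -5155.7 kJ/mol
eq. 2 × 3: (3)·(-638.4) = -1915.2 kJ/mol
eq. 3 reversed and × 2: (-2)·(-1427.7) = +2855.4 kJ/mol
eq. 4: not needed.
ΔH = (-5155.7) + (-1915.2) + (+2855.4) = -4215.5 kJ/mol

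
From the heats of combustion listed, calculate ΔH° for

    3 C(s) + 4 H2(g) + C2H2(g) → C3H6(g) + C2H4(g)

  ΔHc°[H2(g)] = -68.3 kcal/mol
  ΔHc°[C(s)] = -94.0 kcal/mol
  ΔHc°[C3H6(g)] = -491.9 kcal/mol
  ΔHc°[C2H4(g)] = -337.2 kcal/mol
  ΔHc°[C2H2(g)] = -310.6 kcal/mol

With combustion enthalpies, reactants minus products:
= [3·(-94.0) + 4·(-68.3) + 1·(-310.6)] − [1·(-491.9) + 1·(-337.2)]
= -36.7 kcal/mol

ΔH° = -36.7 kcal/mol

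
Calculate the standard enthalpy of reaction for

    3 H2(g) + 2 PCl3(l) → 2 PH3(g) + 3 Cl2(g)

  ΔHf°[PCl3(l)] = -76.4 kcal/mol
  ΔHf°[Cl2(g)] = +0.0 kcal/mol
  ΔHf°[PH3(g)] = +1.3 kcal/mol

Products: 2·(+1.3) + 3·(+0.0) = +2.6
Reactants: 3·(+0.0) + 2·(-76.4) = -152.8
ΔHrxn = (+2.6) − (-152.8) = 155.4 kcal/mol

ΔHrxn = 155.4 kcal/mol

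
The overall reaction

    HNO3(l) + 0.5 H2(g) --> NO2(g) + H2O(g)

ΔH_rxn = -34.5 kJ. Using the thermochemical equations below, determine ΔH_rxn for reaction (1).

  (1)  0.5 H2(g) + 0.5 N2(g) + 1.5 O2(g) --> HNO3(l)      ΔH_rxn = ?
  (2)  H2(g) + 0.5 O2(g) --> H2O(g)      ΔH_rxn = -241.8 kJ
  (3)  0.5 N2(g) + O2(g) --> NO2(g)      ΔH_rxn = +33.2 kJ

ΔH_rxn = -174.1 kJ

(1) reversed (reverse to put HNO3(l) on the reactant side): contributes −x
(2) as written (H2O(g) already on the product side): -241.8 kJ
(3) as written (NO2(g) already on the product side): +33.2 kJ
-34.5 = (-241.8) + (+33.2) − x
x = (-34.5 − (-208.6)) / (-1) = -174.1 kJ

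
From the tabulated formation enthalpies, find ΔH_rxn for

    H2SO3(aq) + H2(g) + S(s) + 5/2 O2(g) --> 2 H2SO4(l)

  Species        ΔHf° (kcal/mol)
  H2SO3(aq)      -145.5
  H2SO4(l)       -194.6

Products: 2·(-194.6) = -389.2
Reactants: 1·(-145.5) + 1·(+0.0) + 1·(+0.0) + 5/2·(+0.0) = -145.5
ΔH_rxn = (-389.2) − (-145.5) = -243.7 kcal/mol

ΔH_rxn = -243.7 kcal/mol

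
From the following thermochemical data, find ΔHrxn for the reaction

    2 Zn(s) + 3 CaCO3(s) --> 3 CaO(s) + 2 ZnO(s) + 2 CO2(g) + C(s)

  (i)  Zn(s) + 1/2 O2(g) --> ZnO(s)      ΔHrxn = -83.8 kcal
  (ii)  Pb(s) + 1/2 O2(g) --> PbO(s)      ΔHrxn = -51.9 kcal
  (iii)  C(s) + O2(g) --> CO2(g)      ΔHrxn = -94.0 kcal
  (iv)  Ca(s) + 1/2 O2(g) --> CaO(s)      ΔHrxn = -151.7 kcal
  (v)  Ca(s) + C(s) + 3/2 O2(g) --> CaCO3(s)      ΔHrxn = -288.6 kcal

ΔHrxn = 55.1 kcal

(i) × 2: (2)·(-83.8) = -167.6 kcal
(ii): not needed.
(iii) × 2: (2)·(-94.0) = -188.0 kcal
(iv) × 3: (3)·(-151.7) = -455.1 kcal
(v) reversed and × 3: (-3)·(-288.6) = +865.8 kcal
ΔHrxn = (-167.6) + (-188.0) + (-455.1) + (+865.8) = 55.1 kcal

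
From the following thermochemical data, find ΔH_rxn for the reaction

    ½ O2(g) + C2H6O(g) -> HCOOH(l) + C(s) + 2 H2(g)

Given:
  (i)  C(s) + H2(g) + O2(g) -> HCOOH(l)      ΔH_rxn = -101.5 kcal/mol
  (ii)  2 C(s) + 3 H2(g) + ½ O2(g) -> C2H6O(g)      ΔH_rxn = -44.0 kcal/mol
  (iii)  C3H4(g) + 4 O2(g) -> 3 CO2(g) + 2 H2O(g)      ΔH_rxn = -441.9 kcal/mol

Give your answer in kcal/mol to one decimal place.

ΔH_rxn = -57.5 kcal/mol

(i) as written: -101.5 kcal/mol
(ii) reversed: +44.0 kcal/mol
(iii): not needed.
ΔH_rxn = (1)·(-101.5) + (-1)·(-44.0) = -57.5 kcal/mol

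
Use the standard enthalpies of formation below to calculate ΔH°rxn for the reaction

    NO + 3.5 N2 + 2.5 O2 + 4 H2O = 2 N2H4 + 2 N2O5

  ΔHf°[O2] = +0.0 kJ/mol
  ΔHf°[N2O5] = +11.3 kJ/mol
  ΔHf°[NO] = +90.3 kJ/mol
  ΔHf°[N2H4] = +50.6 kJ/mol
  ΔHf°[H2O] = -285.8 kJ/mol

ΔH°rxn = 1176.7 kJ/mol

Products: 2·(+50.6) + 2·(+11.3) = +123.8
Reactants: 1·(+90.3) + 7/2·(+0.0) + 5/2·(+0.0) + 4·(-285.8) = -1052.9
ΔH°rxn = (+123.8) − (-1052.9) = 1176.7 kJ/mol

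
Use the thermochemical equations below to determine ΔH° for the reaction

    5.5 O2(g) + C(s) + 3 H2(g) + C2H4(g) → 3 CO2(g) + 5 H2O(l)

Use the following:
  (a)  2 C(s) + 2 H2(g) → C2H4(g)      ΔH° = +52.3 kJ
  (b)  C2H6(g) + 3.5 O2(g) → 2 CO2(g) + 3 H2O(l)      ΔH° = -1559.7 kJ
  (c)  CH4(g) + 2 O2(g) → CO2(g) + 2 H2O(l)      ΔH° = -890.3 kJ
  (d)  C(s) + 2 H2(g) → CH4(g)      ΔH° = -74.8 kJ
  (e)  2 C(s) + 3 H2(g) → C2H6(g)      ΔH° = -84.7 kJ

ΔH° = -2661.8 kJ

(a) reversed (reverse to put C2H4(g) on the reactant side): -52.3 kJ
(b) as written: -1559.7 kJ
(c) as written: -890.3 kJ
(d) as written: -74.8 kJ
(e) as written: -84.7 kJ
Combining the equations, ΔH° = (-1)·(+52.3) + (1)·(-1559.7) + (1)·(-890.3) + (1)·(-74.8) + (1)·(-84.7) = -2661.8 kJ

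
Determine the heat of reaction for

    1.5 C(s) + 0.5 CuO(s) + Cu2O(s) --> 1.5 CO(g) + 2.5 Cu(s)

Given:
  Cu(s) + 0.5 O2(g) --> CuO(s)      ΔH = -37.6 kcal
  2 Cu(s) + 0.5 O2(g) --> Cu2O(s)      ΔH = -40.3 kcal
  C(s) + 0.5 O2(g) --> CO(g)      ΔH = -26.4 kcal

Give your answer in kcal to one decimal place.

ΔH = 19.5 kcal

equation 1 reversed and × 1/2: (-1/2)·(-37.6) = +18.8 kcal
equation 2 reversed: +40.3 kcal
equation 3 × 3/2: (3/2)·(-26.4) = -39.6 kcal
Combining the equations, ΔH = (+18.8) + (+40.3) + (-39.6) = 19.5 kcal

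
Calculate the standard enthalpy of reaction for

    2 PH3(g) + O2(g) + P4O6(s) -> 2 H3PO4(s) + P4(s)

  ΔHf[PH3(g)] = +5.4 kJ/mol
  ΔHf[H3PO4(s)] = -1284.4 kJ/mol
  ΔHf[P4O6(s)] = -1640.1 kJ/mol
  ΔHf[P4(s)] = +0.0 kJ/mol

ΔH°rxn = -939.5 kJ/mol

ΔH°rxn = Σ nΔHf°(products) − Σ nΔHf°(reactants).
Products: 2·(-1284.4) + 1·(+0.0) = -2568.8
Reactants: 2·(+5.4) + 1·(+0.0) + 1·(-1640.1) = -1629.3
ΔH°rxn = (-2568.8) − (-1629.3) = -939.5 kJ/mol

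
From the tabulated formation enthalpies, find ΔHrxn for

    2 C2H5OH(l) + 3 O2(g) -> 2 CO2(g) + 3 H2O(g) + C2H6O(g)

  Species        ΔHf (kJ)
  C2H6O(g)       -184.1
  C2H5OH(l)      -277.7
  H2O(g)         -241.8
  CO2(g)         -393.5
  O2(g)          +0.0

ΔHrxn = -1141.1 kJ

Products: 2·(-393.5) + 3·(-241.8) + 1·(-184.1) = -1696.5
Reactants: 2·(-277.7) + 3·(+0.0) = -555.4
ΔHrxn = (-1696.5) − (-555.4) = -1141.1 kJ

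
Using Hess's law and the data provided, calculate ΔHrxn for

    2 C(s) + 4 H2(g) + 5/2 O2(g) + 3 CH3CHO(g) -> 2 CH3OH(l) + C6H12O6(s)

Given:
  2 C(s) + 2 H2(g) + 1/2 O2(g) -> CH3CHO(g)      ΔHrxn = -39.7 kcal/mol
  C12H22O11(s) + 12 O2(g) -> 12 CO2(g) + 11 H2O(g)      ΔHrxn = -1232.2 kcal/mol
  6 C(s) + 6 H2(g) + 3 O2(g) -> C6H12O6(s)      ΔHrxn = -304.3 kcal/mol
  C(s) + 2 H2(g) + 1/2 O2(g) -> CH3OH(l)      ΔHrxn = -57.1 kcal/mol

equation 1 reversed and × 3: (-3)·(-39.7) = +119.1 kcal/mol
equation 2: not needed.
equation 3 as written: -304.3 kcal/mol
equation 4 × 2: (2)·(-57.1) = -114.2 kcal/mol
ΔHrxn = (-3)·(-39.7) + (1)·(-304.3) + (2)·(-57.1) = -299.4 kcal/mol

ΔHrxn = -299.4 kcal/mol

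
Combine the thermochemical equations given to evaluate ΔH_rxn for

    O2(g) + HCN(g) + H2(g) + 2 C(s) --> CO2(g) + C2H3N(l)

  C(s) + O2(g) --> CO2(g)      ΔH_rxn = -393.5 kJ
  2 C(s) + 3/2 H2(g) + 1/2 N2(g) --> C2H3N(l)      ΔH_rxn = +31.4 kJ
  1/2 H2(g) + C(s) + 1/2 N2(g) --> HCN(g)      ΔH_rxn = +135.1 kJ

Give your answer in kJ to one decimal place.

ΔH_rxn = -497.2 kJ

equation 1 as written (CO2(g) already on the product side): -393.5 kJ
equation 2 as written (C2H3N(l) already on the product side): +31.4 kJ
equation 3 reversed (HCN(g) must end up as a reactant): -135.1 kJ
ΔH_rxn = (1)·(-393.5) + (1)·(+31.4) + (-1)·(+135.1) = -497.2 kJ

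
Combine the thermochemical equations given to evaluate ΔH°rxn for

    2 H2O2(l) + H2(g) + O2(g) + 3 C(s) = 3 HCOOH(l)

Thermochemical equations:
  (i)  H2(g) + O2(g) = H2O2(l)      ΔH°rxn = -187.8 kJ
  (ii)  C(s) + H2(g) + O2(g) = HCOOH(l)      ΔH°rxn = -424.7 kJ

ΔH°rxn = -898.5 kJ

(i) reversed and × 2: (-2)·(-187.8) = +375.6 kJ
(ii) × 3: (3)·(-424.7) = -1274.1 kJ
ΔH°rxn = (+375.6) + (-1274.1) = -898.5 kJ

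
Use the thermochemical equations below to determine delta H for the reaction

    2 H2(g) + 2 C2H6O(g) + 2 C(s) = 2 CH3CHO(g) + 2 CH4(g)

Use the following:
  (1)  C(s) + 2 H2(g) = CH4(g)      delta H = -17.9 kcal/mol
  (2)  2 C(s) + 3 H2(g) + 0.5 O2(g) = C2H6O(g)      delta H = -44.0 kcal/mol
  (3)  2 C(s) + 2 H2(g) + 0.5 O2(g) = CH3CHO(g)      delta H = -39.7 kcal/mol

delta H = -27.2 kcal/mol

(1) × 2: (2)·(-17.9) = -35.8 kcal/mol
(2) reversed and × 2: (-2)·(-44.0) = +88.0 kcal/mol
(3) × 2: (2)·(-39.7) = -79.4 kcal/mol
delta H = (-35.8) + (+88.0) + (-79.4) = -27.2 kcal/mol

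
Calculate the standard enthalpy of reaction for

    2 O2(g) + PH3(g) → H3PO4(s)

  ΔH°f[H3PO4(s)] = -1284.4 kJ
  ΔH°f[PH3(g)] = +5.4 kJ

ΔH°rxn = Σ nΔHf°(products) − Σ nΔHf°(reactants).
Products: 1·(-1284.4) = -1284.4
Reactants: 2·(+0.0) + 1·(+5.4) = +5.4
ΔH°rxn = (-1284.4) − (+5.4) = -1289.8 kJ

ΔH°rxn = -1289.8 kJ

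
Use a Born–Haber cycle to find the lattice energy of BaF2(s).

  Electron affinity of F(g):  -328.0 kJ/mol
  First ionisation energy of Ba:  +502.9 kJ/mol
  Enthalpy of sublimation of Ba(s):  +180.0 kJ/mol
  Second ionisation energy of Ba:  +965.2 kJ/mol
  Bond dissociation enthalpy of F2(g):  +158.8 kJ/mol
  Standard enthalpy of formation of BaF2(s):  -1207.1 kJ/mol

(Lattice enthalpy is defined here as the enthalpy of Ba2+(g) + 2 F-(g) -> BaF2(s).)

U = -2358.0 kJ/mol

ΔHf° = 1·ΔHsub + 1·(ΣIE) + 1·D(F2) + 2·EA + U
-1207.1 = 1·(+180.0) + 1·(+1468.1) + 1·(+158.8) + 2·(-328.0) + U
U = -1207.1 − (+1150.9) = -2358.0 kJ/mol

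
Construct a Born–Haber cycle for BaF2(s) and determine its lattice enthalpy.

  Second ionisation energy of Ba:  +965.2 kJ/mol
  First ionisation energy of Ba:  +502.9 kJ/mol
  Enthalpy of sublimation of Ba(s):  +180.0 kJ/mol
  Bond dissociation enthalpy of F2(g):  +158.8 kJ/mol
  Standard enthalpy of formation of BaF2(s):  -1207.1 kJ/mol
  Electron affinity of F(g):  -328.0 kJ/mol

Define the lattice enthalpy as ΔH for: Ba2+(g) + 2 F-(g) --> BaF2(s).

U = -2358.0 kJ/mol

ΔHf° = 1·ΔHsub + 1·(ΣIE) + 1·D(F2) + 2·EA + U
-1207.1 = 1·(+180.0) + 1·(+1468.1) + 1·(+158.8) + 2·(-328.0) + U
U = -1207.1 − (+1150.9) = -2358.0 kJ/mol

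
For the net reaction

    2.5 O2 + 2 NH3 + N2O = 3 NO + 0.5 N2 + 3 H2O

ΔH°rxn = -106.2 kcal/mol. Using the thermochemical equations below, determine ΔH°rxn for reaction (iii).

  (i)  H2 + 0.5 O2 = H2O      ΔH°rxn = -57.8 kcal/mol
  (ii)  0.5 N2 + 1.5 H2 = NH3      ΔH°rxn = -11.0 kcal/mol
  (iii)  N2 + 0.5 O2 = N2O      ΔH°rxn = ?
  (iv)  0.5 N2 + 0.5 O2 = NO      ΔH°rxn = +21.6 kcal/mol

(i) × 3 (scale by 3 for the 3 H2O): (3)·(-57.8) = -173.4 kcal/mol
(ii) reversed and × 2 (NH3 must end up as a reactant; ×2 to match 2 NH3 in the target): (-2)·(-11.0) = +22.0 kcal/mol
(iii) reversed (N2O must end up as a reactant): contributes −x
(iv) × 3 (×3 to match 3 NO in the target): (3)·(+21.6) = +64.8 kcal/mol
-106.2 = (-173.4) + (+22.0) + (+64.8) − x
x = (-106.2 − (-86.6)) / (-1) = 19.6 kcal/mol

ΔH°rxn = 19.6 kcal/mol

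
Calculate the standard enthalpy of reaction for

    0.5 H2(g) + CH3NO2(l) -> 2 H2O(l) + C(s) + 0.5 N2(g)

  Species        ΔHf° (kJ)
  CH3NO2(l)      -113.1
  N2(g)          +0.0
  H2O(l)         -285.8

ΔH°rxn = -458.5 kJ

Products: 2·(-285.8) + 1·(+0.0) + 1/2·(+0.0) = -571.6
Reactants: 1/2·(+0.0) + 1·(-113.1) = -113.1
ΔH°rxn = (-571.6) − (-113.1) = -458.5 kJ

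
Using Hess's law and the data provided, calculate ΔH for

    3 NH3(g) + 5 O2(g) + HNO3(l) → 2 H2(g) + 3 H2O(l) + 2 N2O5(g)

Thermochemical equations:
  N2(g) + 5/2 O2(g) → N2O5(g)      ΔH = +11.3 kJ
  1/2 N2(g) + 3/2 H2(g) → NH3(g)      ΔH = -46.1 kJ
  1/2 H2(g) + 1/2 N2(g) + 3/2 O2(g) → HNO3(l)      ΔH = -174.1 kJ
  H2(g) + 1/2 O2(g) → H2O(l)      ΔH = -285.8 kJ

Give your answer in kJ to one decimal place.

ΔH = -522.4 kJ

equation 1 × 2 (×2 to match 2 N2O5(g) in the target): (2)·(+11.3) = +22.6 kJ
equation 2 reversed and × 3 (reverse to put NH3(g) on the reactant side; scale by 3 for the 3 NH3(g)): (-3)·(-46.1) = +138.3 kJ
equation 3 reversed (reverse to put HNO3(l) on the reactant side): +174.1 kJ
equation 4 × 3 (×3 to match 3 H2O(l) in the target): (3)·(-285.8) = -857.4 kJ
Combining the equations, ΔH = (+22.6) + (+138.3) + (+174.1) + (-857.4) = -522.4 kJ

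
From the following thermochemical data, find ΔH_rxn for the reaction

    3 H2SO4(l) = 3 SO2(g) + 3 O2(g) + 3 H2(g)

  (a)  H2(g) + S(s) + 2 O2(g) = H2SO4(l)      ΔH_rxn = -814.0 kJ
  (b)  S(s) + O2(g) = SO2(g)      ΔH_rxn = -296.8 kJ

(a) reversed and × 3 (reverse to put H2SO4(l) on the reactant side; scale by 3 for the 3 H2SO4(l)): (-3)·(-814.0) = +2442.0 kJ
(b) × 3 (scale by 3 for the 3 SO2(g)): (3)·(-296.8) = -890.4 kJ
ΔH_rxn = (+2442.0) + (-890.4) = 1551.6 kJ

ΔH_rxn = 1551.6 kJ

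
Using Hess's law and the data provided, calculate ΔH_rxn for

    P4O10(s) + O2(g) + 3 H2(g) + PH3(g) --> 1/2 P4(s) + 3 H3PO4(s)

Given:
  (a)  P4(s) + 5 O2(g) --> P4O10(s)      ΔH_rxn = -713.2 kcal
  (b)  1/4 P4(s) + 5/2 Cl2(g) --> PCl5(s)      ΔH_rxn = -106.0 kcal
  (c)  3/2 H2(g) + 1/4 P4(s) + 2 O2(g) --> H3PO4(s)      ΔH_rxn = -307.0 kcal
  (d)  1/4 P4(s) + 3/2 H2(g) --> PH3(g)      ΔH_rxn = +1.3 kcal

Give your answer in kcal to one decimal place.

(a) reversed (reverse to put P4O10(s) on the reactant side): +713.2 kcal
(b): not needed (PCl5(s) appears nowhere else).
(c) × 3 (scale by 3 for the 3 H3PO4(s)): (3)·(-307.0) = -921.0 kcal
(d) reversed (reverse to put PH3(g) on the reactant side): -1.3 kcal
Summing the manipulated equations, ΔH_rxn = (-1)·(-713.2) + (3)·(-307.0) + (-1)·(+1.3) = -209.1 kcal

ΔH_rxn = -209.1 kcal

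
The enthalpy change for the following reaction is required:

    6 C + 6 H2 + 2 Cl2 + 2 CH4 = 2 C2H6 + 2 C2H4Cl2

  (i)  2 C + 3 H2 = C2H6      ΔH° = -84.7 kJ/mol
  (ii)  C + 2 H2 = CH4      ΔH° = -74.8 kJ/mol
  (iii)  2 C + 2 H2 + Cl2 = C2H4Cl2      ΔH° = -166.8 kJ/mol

ΔH° = -353.4 kJ/mol

(i) × 2 (×2 to match 2 C2H6 in the target): (2)·(-84.7) = -169.4 kJ/mol
(ii) reversed and × 2 (CH4 must end up as a reactant; scale by 2 for the 2 CH4): (-2)·(-74.8) = +149.6 kJ/mol
(iii) × 2 (scale by 2 for the 2 C2H4Cl2): (2)·(-166.8) = -333.6 kJ/mol
By Hess's law, ΔH° = (2)·(-84.7) + (-2)·(-74.8) + (2)·(-166.8) = -353.4 kJ/mol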